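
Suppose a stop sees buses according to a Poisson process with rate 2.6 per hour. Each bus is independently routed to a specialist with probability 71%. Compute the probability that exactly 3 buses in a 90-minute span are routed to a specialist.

Thinning: the buses that are routed to a specialist themselves form a Poisson process with rate 0.71 × 2.6 = 1.846 per hour.
Over the interval, μ = 1.846 × 1.5 = 2.769 (a 90-minute span = 1.5 hours).
P(N = 3) = e^(−2.769) · 2.769^3/3! ≈ 0.2220.

0.2220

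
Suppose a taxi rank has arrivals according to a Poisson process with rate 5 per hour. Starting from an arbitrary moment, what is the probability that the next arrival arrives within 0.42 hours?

0.8775

Inter-arrival times are exponential with rate λ = 5 per hour.
P(T ≤ 0.42) = 1 − e^(−λt) = 1 − e^(−5 × 0.42) = 1 − e^(−2.1) ≈ 0.8775.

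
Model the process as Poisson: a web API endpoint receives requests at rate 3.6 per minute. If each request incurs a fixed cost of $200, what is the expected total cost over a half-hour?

$21600

E[N] = 3.6 × 30 = 108 (a half-hour = 30 minutes); E[cost] = 108 × $200 = $21600.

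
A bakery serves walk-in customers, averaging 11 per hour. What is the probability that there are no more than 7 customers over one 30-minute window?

Over the interval, μ = 11 × 0.5 = 5.5 (a 30-minute window = 0.5 hours).
P(N ≤ 7) = Σ_{j=0}^{7} e^(−μ) μ^j/j! ≈ 0.8095.

0.8095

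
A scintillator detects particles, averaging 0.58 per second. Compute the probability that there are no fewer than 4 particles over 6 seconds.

Over the interval, μ = 0.58 × 6 = 3.48 (6 seconds).
P(N ≥ 4) = 1 − P(N ≤ 3) = 1 − Σ_{j=0}^{3} e^(−μ) μ^j/j! ≈ 0.4590.

0.4590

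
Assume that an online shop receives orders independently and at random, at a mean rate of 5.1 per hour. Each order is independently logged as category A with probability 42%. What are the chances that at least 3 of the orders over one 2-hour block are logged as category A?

0.8006

Thinning: the orders that are logged as category A themselves form a Poisson process with rate 0.42 × 5.1 = 2.142 per hour.
Over the interval, μ = 2.142 × 2 = 4.284 (a 2-hour block = 2 hours).
P(N ≥ 3) = 1 − P(N ≤ 2) ≈ 0.8006.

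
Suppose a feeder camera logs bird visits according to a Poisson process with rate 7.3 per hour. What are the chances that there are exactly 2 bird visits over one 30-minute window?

0.1731

Over the interval, μ = 7.3 × 0.5 = 3.65 (a 30-minute window = 0.5 hours).
P(N = 2) = e^(−μ) μ^2/2! = e^(−3.65) · 3.65^2/2 ≈ 0.1731.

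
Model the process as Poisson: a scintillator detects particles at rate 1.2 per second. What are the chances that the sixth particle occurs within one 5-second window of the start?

0.5543

Over the interval, μ = 1.2 × 5 = 6 (a 5-second window = 5 seconds).
The sixth arrival falls in the interval iff at least 6 events occur there: P(S_6 ≤ t) = P(N ≥ 6) = 1 − P(N ≤ 5) ≈ 0.5543.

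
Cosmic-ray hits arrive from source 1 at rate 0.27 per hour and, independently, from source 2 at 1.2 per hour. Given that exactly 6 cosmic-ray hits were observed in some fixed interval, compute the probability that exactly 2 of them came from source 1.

Given the total, each event is independently from source 1 with probability p = λ_1/(λ_1+λ_2) = 0.27/1.47 ≈ 0.1837.
So K ~ Binomial(6, 0.27/1.47): P(K = 2) = C(6,2) · (0.27/1.47)^2 · (1.2/1.47)^4 ≈ 0.2247.

0.2247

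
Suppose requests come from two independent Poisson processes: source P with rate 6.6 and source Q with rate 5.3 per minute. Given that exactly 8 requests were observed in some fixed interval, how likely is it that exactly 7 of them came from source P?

0.0575

Given the total, each event is independently from source P with probability p = λ_P/(λ_P+λ_Q) = 6.6/11.9 ≈ 0.5546.
So K ~ Binomial(8, 6.6/11.9): P(K = 7) = C(8,7) · (6.6/11.9)^7 · (5.3/11.9)^1 ≈ 0.0575.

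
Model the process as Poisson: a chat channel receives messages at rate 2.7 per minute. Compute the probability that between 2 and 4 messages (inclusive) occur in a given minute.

With mean μ = 2.7 per minute,
P(2 ≤ N ≤ 4) = Σ_{j=2}^{4} e^(−2.7) · 2.7^j/j! ≈ 0.6142.

0.6142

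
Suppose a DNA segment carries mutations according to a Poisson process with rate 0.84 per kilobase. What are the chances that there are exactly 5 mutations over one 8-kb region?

0.1378

Over the interval, μ = 0.84 × 8 = 6.72 (an 8-kb region = 8 kilobases).
P(N = 5) = e^(−μ) μ^5/5! = e^(−6.72) · 6.72^5/120 ≈ 0.1378.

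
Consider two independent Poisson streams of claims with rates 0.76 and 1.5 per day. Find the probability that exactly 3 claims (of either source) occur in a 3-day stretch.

Independent Poisson processes superpose: combined rate λ = 0.76 + 1.5 = 2.26 per day.
Over the interval, μ = 2.26 × 3 = 6.78 (a 3-day stretch = 3 days).
P(N = 3) = e^(−6.78) · 6.78^3/3! ≈ 0.0590.

0.0590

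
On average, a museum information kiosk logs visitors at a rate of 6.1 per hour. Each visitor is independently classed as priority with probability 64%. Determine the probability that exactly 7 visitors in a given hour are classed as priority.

0.0553

Thinning: the visitors that are classed as priority themselves form a Poisson process with rate 0.64 × 6.1 = 3.904 per hour.
So μ = 3.904.
P(N = 7) = e^(−3.904) · 3.904^7/7! ≈ 0.0553.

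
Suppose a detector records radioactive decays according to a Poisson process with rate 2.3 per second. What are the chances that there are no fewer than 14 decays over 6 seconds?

0.5142

Over the interval, μ = 2.3 × 6 = 13.8 (6 seconds).
P(N ≥ 14) = 1 − P(N ≤ 13) = 1 − Σ_{j=0}^{13} e^(−μ) μ^j/j! ≈ 0.5142.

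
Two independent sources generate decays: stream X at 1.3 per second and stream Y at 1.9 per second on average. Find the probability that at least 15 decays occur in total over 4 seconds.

0.3046

Independent Poisson processes superpose: combined rate λ = 1.3 + 1.9 = 3.2 per second.
Over the interval, μ = 3.2 × 4 = 12.8 (4 seconds).
P(N ≥ 15) = 1 − P(N ≤ 14) ≈ 0.3046.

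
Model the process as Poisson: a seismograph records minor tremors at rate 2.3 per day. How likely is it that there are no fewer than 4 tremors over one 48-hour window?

Over the interval, μ = 2.3 × 2 = 4.6 (a 48-hour window = 2 days).
P(N ≥ 4) = 1 − P(N ≤ 3) = 1 − Σ_{j=0}^{3} e^(−μ) μ^j/j! ≈ 0.6743.

0.6743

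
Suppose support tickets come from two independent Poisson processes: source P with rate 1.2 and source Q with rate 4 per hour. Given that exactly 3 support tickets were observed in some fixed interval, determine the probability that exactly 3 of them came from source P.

Given the total, each event is independently from source P with probability p = λ_P/(λ_P+λ_Q) = 1.2/5.2 ≈ 0.2308.
So K ~ Binomial(3, 1.2/5.2): P(K = 3) = C(3,3) · (1.2/5.2)^3 · (4/5.2)^0 ≈ 0.0123.

0.0123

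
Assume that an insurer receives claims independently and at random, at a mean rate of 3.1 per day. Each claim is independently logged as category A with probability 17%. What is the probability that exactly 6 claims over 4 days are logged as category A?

0.0148

Thinning: the claims that are logged as category A themselves form a Poisson process with rate 0.17 × 3.1 = 0.527 per day.
Over the interval, μ = 0.527 × 4 = 2.108 (4 days).
P(N = 6) = e^(−2.108) · 2.108^6/6! ≈ 0.0148.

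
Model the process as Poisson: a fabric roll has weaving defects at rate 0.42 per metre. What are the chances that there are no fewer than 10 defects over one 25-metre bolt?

Over the interval, μ = 0.42 × 25 = 10.5 (a 25-metre bolt = 25 metres).
P(N ≥ 10) = 1 − P(N ≤ 9) = 1 − Σ_{j=0}^{9} e^(−μ) μ^j/j! ≈ 0.6029.

0.6029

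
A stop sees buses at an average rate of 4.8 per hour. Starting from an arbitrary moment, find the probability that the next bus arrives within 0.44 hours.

0.8790

Inter-arrival times are exponential with rate λ = 4.8 per hour.
P(T ≤ 0.44) = 1 − e^(−λt) = 1 − e^(−4.8 × 0.44) = 1 − e^(−2.112) ≈ 0.8790.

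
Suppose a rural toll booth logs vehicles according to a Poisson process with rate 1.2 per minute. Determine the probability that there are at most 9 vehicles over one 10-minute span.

0.2424

Over the interval, μ = 1.2 × 10 = 12 (a 10-minute span = 10 minutes).
P(N ≤ 9) = Σ_{j=0}^{9} e^(−μ) μ^j/j! ≈ 0.2424.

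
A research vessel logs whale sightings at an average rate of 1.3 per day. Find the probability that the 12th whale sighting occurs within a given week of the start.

0.2068

Over the interval, μ = 1.3 × 7 = 9.1 (a week = 7 days).
The 12th arrival falls in the interval iff at least 12 events occur there: P(S_12 ≤ t) = P(N ≥ 12) = 1 − P(N ≤ 11) ≈ 0.2068.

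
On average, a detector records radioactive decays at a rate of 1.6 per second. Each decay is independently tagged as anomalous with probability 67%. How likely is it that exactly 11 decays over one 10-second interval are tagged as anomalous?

Thinning: the decays that are tagged as anomalous themselves form a Poisson process with rate 0.67 × 1.6 = 1.072 per second.
Over the interval, μ = 1.072 × 10 = 10.72 (a 10-second interval = 10 seconds).
P(N = 11) = e^(−10.72) · 10.72^11/11! ≈ 0.1189.

0.1189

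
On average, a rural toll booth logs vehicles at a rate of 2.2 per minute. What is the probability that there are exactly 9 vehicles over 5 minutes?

0.1085

Over the interval, μ = 2.2 × 5 = 11 (5 minutes).
P(N = 9) = e^(−μ) μ^9/9! = e^(−11) · 11^9/362880 ≈ 0.1085.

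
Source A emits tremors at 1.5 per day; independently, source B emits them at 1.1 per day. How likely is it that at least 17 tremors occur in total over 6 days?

0.3944

Independent Poisson processes superpose: combined rate λ = 1.5 + 1.1 = 2.6 per day.
Over the interval, μ = 2.6 × 6 = 15.6 (6 days).
P(N ≥ 17) = 1 − P(N ≤ 16) ≈ 0.3944.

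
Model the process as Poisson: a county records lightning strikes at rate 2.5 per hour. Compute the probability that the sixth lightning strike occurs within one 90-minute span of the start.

0.1771

Over the interval, μ = 2.5 × 1.5 = 3.75 (a 90-minute span = 1.5 hours).
The sixth arrival falls in the interval iff at least 6 events occur there: P(S_6 ≤ t) = P(N ≥ 6) = 1 − P(N ≤ 5) ≈ 0.1771.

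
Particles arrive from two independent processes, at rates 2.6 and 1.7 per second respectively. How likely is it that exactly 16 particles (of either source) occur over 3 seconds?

0.0702

Independent Poisson processes superpose: combined rate λ = 2.6 + 1.7 = 4.3 per second.
Over the interval, μ = 4.3 × 3 = 12.9 (3 seconds).
P(N = 16) = e^(−12.9) · 12.9^16/16! ≈ 0.0702.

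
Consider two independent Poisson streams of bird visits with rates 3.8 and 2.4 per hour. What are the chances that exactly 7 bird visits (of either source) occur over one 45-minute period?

0.0892

Independent Poisson processes superpose: combined rate λ = 3.8 + 2.4 = 6.2 per hour.
Over the interval, μ = 6.2 × 0.75 = 4.65 (a 45-minute period = 0.75 hours).
P(N = 7) = e^(−4.65) · 4.65^7/7! ≈ 0.0892.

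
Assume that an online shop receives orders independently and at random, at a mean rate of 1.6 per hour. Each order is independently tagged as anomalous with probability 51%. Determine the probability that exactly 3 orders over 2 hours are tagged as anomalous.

0.1417

Thinning: the orders that are tagged as anomalous themselves form a Poisson process with rate 0.51 × 1.6 = 0.816 per hour.
Over the interval, μ = 0.816 × 2 = 1.632 (2 hours).
P(N = 3) = e^(−1.632) · 1.632^3/3! ≈ 0.1417.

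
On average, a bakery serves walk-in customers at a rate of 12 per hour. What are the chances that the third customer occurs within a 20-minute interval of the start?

Over the interval, μ = 12 × 1/3 = 4 (a 20-minute interval = 1/3 hours).
The third arrival falls in the interval iff at least 3 events occur there: P(S_3 ≤ t) = P(N ≥ 3) = 1 − P(N ≤ 2) ≈ 0.7619.

0.7619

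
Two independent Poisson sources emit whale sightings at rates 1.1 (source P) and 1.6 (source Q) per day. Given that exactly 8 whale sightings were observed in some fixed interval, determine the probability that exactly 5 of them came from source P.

Given the total, each event is independently from source P with probability p = λ_P/(λ_P+λ_Q) = 1.1/2.7 ≈ 0.4074.
So K ~ Binomial(8, 1.1/2.7): P(K = 5) = C(8,5) · (1.1/2.7)^5 · (1.6/2.7)^3 ≈ 0.1308.

0.1308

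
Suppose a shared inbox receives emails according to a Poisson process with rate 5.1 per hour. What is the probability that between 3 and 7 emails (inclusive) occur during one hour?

0.7395

With mean μ = 5.1 per hour,
P(3 ≤ N ≤ 7) = Σ_{j=3}^{7} e^(−5.1) · 5.1^j/j! ≈ 0.7395.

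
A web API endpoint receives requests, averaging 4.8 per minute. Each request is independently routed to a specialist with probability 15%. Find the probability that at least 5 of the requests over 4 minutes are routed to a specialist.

Thinning: the requests that are routed to a specialist themselves form a Poisson process with rate 0.15 × 4.8 = 0.72 per minute.
Over the interval, μ = 0.72 × 4 = 2.88 (4 minutes).
P(N ≥ 5) = 1 − P(N ≤ 4) ≈ 0.1650.

0.1650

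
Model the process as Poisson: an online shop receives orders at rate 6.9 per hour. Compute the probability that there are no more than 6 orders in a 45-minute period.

0.7362

Over the interval, μ = 6.9 × 0.75 = 5.175 (a 45-minute period = 0.75 hours).
P(N ≤ 6) = Σ_{j=0}^{6} e^(−μ) μ^j/j! ≈ 0.7362.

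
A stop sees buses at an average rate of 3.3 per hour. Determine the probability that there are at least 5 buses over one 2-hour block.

0.7873

Over the interval, μ = 3.3 × 2 = 6.6 (a 2-hour block = 2 hours).
P(N ≥ 5) = 1 − P(N ≤ 4) = 1 − Σ_{j=0}^{4} e^(−μ) μ^j/j! ≈ 0.7873.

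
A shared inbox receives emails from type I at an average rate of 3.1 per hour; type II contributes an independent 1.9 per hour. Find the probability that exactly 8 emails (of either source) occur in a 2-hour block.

0.1126

Independent Poisson processes superpose: combined rate λ = 3.1 + 1.9 = 5 per hour.
Over the interval, μ = 5 × 2 = 10 (a 2-hour block = 2 hours).
P(N = 8) = e^(−10) · 10^8/8! ≈ 0.1126.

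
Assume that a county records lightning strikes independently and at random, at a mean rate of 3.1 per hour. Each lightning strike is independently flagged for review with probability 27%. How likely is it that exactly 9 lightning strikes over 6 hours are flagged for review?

Thinning: the lightning strikes that are flagged for review themselves form a Poisson process with rate 0.27 × 3.1 = 0.837 per hour.
Over the interval, μ = 0.837 × 6 = 5.022 (6 hours).
P(N = 9) = e^(−5.022) · 5.022^9/9! ≈ 0.0369.

0.0369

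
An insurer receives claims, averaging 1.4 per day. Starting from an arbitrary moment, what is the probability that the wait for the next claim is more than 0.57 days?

The wait for the next event is exponential with rate λ = 1.4 per day.
P(T > 0.57) = e^(−λt) = e^(−1.4 × 0.57) = e^(−0.798) ≈ 0.4502.

0.4502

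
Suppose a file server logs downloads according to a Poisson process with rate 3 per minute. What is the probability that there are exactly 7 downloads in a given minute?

With mean μ = 3 per minute,
P(N = 7) = e^(−μ) μ^7/7! = e^(−3) · 3^7/5040 ≈ 0.0216.

0.0216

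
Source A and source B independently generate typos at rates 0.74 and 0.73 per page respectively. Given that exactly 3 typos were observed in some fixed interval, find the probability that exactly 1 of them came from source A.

0.3724

Given the total, each event is independently from source A with probability p = λ_A/(λ_A+λ_B) = 0.74/1.47 ≈ 0.5034.
So K ~ Binomial(3, 0.74/1.47): P(K = 1) = C(3,1) · (0.74/1.47)^1 · (0.73/1.47)^2 ≈ 0.3724.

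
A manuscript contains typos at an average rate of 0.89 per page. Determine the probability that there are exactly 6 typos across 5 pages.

Over the interval, μ = 0.89 × 5 = 4.45 (5 pages).
P(N = 6) = e^(−μ) μ^6/6! = e^(−4.45) · 4.45^6/720 ≈ 0.1260.

0.1260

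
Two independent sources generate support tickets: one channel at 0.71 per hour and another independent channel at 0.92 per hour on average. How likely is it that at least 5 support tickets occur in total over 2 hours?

0.2302

Independent Poisson processes superpose: combined rate λ = 0.71 + 0.92 = 1.63 per hour.
Over the interval, μ = 1.63 × 2 = 3.26 (2 hours).
P(N ≥ 5) = 1 − P(N ≤ 4) ≈ 0.2302.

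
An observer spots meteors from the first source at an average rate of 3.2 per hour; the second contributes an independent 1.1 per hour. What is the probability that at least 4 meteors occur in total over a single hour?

Independent Poisson processes superpose: combined rate λ = 3.2 + 1.1 = 4.3 per hour.
So μ = 4.3.
P(N ≥ 4) = 1 − P(N ≤ 3) ≈ 0.6228.

0.6228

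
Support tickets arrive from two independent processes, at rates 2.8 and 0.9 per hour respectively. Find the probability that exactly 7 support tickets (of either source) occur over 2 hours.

Independent Poisson processes superpose: combined rate λ = 2.8 + 0.9 = 3.7 per hour.
Over the interval, μ = 3.7 × 2 = 7.4 (2 hours).
P(N = 7) = e^(−7.4) · 7.4^7/7! ≈ 0.1474.

0.1474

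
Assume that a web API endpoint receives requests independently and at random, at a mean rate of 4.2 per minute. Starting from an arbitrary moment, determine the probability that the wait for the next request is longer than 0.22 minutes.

The wait for the next event is exponential with rate λ = 4.2 per minute.
P(T > 0.22) = e^(−λt) = e^(−4.2 × 0.22) = e^(−0.924) ≈ 0.3969.

0.3969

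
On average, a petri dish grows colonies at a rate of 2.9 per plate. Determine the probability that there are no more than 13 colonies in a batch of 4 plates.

Over the interval, μ = 2.9 × 4 = 11.6 (a batch of 4 plates = 4 plates).
P(N ≤ 13) = Σ_{j=0}^{13} e^(−μ) μ^j/j! ≈ 0.7230.

0.7230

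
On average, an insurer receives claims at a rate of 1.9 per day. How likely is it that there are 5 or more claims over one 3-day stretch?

0.6728

Over the interval, μ = 1.9 × 3 = 5.7 (a 3-day stretch = 3 days).
P(N ≥ 5) = 1 − P(N ≤ 4) = 1 − Σ_{j=0}^{4} e^(−μ) μ^j/j! ≈ 0.6728.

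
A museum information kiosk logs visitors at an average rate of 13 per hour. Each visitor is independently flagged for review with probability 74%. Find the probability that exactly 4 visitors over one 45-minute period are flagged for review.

0.0830

Thinning: the visitors that are flagged for review themselves form a Poisson process with rate 0.74 × 13 = 9.62 per hour.
Over the interval, μ = 9.62 × 0.75 = 7.215 (a 45-minute period = 0.75 hours).
P(N = 4) = e^(−7.215) · 7.215^4/4! ≈ 0.0830.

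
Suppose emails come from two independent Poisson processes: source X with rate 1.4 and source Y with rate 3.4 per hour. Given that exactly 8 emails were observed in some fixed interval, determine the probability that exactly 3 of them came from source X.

Given the total, each event is independently from source X with probability p = λ_X/(λ_X+λ_Y) = 1.4/4.8 ≈ 0.2917.
So K ~ Binomial(8, 1.4/4.8): P(K = 3) = C(8,3) · (1.4/4.8)^3 · (3.4/4.8)^5 ≈ 0.2478.

0.2478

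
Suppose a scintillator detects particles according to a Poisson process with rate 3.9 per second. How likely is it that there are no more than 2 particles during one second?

0.2531

With mean μ = 3.9 per second,
P(N ≤ 2) = Σ_{j=0}^{2} e^(−μ) μ^j/j! ≈ 0.2531.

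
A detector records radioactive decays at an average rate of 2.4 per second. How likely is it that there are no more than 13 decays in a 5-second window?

Over the interval, μ = 2.4 × 5 = 12 (a 5-second window = 5 seconds).
P(N ≤ 13) = Σ_{j=0}^{13} e^(−μ) μ^j/j! ≈ 0.6815.

0.6815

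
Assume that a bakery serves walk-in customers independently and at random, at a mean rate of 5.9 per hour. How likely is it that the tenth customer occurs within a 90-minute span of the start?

0.3928

Over the interval, μ = 5.9 × 1.5 = 8.85 (a 90-minute span = 1.5 hours).
The tenth arrival falls in the interval iff at least 10 events occur there: P(S_10 ≤ t) = P(N ≥ 10) = 1 − P(N ≤ 9) ≈ 0.3928.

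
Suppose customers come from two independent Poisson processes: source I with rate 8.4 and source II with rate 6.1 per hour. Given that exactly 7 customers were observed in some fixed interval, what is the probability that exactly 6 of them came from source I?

0.1113

Given the total, each event is independently from source I with probability p = λ_I/(λ_I+λ_II) = 8.4/14.5 ≈ 0.5793.
So K ~ Binomial(7, 8.4/14.5): P(K = 6) = C(7,6) · (8.4/14.5)^6 · (6.1/14.5)^1 ≈ 0.1113.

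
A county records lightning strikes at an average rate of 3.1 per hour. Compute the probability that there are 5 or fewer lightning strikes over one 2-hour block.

Over the interval, μ = 3.1 × 2 = 6.2 (a 2-hour block = 2 hours).
P(N ≤ 5) = Σ_{j=0}^{5} e^(−μ) μ^j/j! ≈ 0.4141.

0.4141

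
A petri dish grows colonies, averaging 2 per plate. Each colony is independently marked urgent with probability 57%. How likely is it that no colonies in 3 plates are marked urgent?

0.0327

Thinning: the colonies that are marked urgent themselves form a Poisson process with rate 0.57 × 2 = 1.14 per plate.
Over the interval, μ = 1.14 × 3 = 3.42 (3 plates).
P(N = 0) = e^(−3.42) · 3.42^0/0! ≈ 0.0327.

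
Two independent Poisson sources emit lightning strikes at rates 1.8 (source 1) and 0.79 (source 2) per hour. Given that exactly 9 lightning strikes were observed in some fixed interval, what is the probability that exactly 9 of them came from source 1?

Given the total, each event is independently from source 1 with probability p = λ_1/(λ_1+λ_2) = 1.8/2.59 ≈ 0.6950.
So K ~ Binomial(9, 1.8/2.59): P(K = 9) = C(9,9) · (1.8/2.59)^9 · (0.79/2.59)^0 ≈ 0.0378.

0.0378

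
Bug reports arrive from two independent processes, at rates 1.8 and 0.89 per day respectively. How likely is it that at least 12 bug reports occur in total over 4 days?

Independent Poisson processes superpose: combined rate λ = 1.8 + 0.89 = 2.69 per day.
Over the interval, μ = 2.69 × 4 = 10.76 (4 days).
P(N ≥ 12) = 1 − P(N ≤ 11) ≈ 0.3921.

0.3921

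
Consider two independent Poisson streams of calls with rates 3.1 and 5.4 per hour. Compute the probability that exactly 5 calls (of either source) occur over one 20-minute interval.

Independent Poisson processes superpose: combined rate λ = 3.1 + 5.4 = 8.5 per hour.
Over the interval, μ = 8.5 × 1/3 ≈ 2.83333 (a 20-minute interval = 1/3 hours).
P(N = 5) = e^(−2.83333) · 2.83333^5/5! ≈ 0.0895.

0.0895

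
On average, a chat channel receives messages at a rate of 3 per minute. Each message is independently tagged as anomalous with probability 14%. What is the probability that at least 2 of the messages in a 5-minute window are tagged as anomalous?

0.6204

Thinning: the messages that are tagged as anomalous themselves form a Poisson process with rate 0.14 × 3 = 0.42 per minute.
Over the interval, μ = 0.42 × 5 = 2.1 (a 5-minute window = 5 minutes).
P(N ≥ 2) = 1 − P(N ≤ 1) ≈ 0.6204.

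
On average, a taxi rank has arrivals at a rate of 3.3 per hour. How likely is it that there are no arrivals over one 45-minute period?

0.0842

Over the interval, μ = 3.3 × 0.75 = 2.475 (a 45-minute period = 0.75 hours).
P(N = 0) = e^(−μ) μ^0/0! = e^(−2.475) · 2.475^0/1 ≈ 0.0842.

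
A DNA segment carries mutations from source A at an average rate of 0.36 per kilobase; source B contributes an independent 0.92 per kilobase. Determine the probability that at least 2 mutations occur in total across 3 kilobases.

Independent Poisson processes superpose: combined rate λ = 0.36 + 0.92 = 1.28 per kilobase.
Over the interval, μ = 1.28 × 3 = 3.84 (3 kilobases).
P(N ≥ 2) = 1 − P(N ≤ 1) ≈ 0.8960.

0.8960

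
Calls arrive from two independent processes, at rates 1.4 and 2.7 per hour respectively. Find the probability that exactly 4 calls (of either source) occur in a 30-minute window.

Independent Poisson processes superpose: combined rate λ = 1.4 + 2.7 = 4.1 per hour.
Over the interval, μ = 4.1 × 0.5 = 2.05 (a 30-minute window = 0.5 hours).
P(N = 4) = e^(−2.05) · 2.05^4/4! ≈ 0.0947.

0.0947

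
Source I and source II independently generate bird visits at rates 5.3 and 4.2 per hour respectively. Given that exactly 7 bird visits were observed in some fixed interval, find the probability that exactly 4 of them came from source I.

0.2930

Given the total, each event is independently from source I with probability p = λ_I/(λ_I+λ_II) = 5.3/9.5 ≈ 0.5579.
So K ~ Binomial(7, 5.3/9.5): P(K = 4) = C(7,4) · (5.3/9.5)^4 · (4.2/9.5)^3 ≈ 0.2930.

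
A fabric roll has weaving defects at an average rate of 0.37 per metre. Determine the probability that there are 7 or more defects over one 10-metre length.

0.0818

Over the interval, μ = 0.37 × 10 = 3.7 (a 10-metre length = 10 metres).
P(N ≥ 7) = 1 − P(N ≤ 6) = 1 − Σ_{j=0}^{6} e^(−μ) μ^j/j! ≈ 0.0818.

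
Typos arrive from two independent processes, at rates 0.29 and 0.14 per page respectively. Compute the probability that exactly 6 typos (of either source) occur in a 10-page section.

0.1191

Independent Poisson processes superpose: combined rate λ = 0.29 + 0.14 = 0.43 per page.
Over the interval, μ = 0.43 × 10 = 4.3 (a 10-page section = 10 pages).
P(N = 6) = e^(−4.3) · 4.3^6/6! ≈ 0.1191.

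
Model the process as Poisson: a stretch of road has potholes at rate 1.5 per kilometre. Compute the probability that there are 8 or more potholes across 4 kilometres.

Over the interval, μ = 1.5 × 4 = 6 (4 kilometres).
P(N ≥ 8) = 1 − P(N ≤ 7) = 1 − Σ_{j=0}^{7} e^(−μ) μ^j/j! ≈ 0.2560.

0.2560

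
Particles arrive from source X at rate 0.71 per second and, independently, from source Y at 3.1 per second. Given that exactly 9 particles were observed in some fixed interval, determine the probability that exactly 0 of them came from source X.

Given the total, each event is independently from source X with probability p = λ_X/(λ_X+λ_Y) = 0.71/3.81 ≈ 0.1864.
So K ~ Binomial(9, 0.71/3.81): P(K = 0) = C(9,0) · (0.71/3.81)^0 · (3.1/3.81)^9 ≈ 0.1563.

0.1563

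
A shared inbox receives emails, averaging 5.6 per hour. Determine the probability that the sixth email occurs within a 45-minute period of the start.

Over the interval, μ = 5.6 × 0.75 = 4.2 (a 45-minute period = 0.75 hours).
The sixth arrival falls in the interval iff at least 6 events occur there: P(S_6 ≤ t) = P(N ≥ 6) = 1 − P(N ≤ 5) ≈ 0.2469.

0.2469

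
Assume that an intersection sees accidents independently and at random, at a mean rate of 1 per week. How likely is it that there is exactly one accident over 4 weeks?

0.0733

Over the interval, μ = 1 × 4 = 4 (4 weeks).
P(N = 1) = e^(−μ) μ^1/1! = e^(−4) · 4^1/1 ≈ 0.0733.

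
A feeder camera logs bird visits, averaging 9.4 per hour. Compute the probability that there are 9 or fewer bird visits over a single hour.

0.5349

With mean μ = 9.4 per hour,
P(N ≤ 9) = Σ_{j=0}^{9} e^(−μ) μ^j/j! ≈ 0.5349.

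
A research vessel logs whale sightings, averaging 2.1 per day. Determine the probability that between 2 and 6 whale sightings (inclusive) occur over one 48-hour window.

0.7895

Over the interval, μ = 2.1 × 2 = 4.2 (a 48-hour window = 2 days).
P(2 ≤ N ≤ 6) = Σ_{j=2}^{6} e^(−4.2) · 4.2^j/j! ≈ 0.7895.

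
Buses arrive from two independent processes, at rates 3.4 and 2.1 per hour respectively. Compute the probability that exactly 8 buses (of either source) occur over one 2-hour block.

Independent Poisson processes superpose: combined rate λ = 3.4 + 2.1 = 5.5 per hour.
Over the interval, μ = 5.5 × 2 = 11 (a 2-hour block = 2 hours).
P(N = 8) = e^(−11) · 11^8/8! ≈ 0.0888.

0.0888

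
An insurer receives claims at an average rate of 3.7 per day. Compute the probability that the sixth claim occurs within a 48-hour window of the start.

Over the interval, μ = 3.7 × 2 = 7.4 (a 48-hour window = 2 days).
The sixth arrival falls in the interval iff at least 6 events occur there: P(S_6 ≤ t) = P(N ≥ 6) = 1 − P(N ≤ 5) ≈ 0.7474.

0.7474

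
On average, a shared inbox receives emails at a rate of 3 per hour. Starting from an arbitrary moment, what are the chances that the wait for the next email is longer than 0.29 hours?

0.4190

The wait for the next event is exponential with rate λ = 3 per hour.
P(T > 0.29) = e^(−λt) = e^(−3 × 0.29) = e^(−0.87) ≈ 0.4190.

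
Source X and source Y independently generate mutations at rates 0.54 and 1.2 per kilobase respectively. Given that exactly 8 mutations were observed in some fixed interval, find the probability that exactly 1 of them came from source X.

0.1842

Given the total, each event is independently from source X with probability p = λ_X/(λ_X+λ_Y) = 0.54/1.74 ≈ 0.3103.
So K ~ Binomial(8, 0.54/1.74): P(K = 1) = C(8,1) · (0.54/1.74)^1 · (1.2/1.74)^7 ≈ 0.1842.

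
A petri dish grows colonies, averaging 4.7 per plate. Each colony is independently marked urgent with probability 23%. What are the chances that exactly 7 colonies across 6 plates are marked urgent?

0.1461

Thinning: the colonies that are marked urgent themselves form a Poisson process with rate 0.23 × 4.7 = 1.081 per plate.
Over the interval, μ = 1.081 × 6 = 6.486 (6 plates).
P(N = 7) = e^(−6.486) · 6.486^7/7! ≈ 0.1461.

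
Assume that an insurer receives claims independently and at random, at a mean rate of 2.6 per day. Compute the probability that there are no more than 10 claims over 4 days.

Over the interval, μ = 2.6 × 4 = 10.4 (4 days).
P(N ≤ 10) = Σ_{j=0}^{10} e^(−μ) μ^j/j! ≈ 0.5331.

0.5331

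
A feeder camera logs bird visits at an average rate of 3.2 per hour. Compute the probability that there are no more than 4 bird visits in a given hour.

With mean μ = 3.2 per hour,
P(N ≤ 4) = Σ_{j=0}^{4} e^(−μ) μ^j/j! ≈ 0.7806.

0.7806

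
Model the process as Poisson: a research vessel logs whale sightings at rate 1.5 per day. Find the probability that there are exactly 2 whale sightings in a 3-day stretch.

0.1125

Over the interval, μ = 1.5 × 3 = 4.5 (a 3-day stretch = 3 days).
P(N = 2) = e^(−μ) μ^2/2! = e^(−4.5) · 4.5^2/2 ≈ 0.1125.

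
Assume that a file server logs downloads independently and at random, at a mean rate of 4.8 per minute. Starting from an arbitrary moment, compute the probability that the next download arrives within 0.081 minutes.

0.3221

Inter-arrival times are exponential with rate λ = 4.8 per minute.
P(T ≤ 0.081) = 1 − e^(−λt) = 1 − e^(−4.8 × 0.081) = 1 − e^(−0.3888) ≈ 0.3221.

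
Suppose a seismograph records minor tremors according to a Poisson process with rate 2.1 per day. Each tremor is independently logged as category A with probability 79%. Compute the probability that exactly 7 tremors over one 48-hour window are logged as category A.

Thinning: the tremors that are logged as category A themselves form a Poisson process with rate 0.79 × 2.1 = 1.659 per day.
Over the interval, μ = 1.659 × 2 = 3.318 (a 48-hour window = 2 days).
P(N = 7) = e^(−3.318) · 3.318^7/7! ≈ 0.0318.

0.0318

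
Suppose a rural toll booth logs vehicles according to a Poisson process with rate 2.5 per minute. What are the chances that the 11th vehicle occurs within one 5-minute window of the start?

0.7029

Over the interval, μ = 2.5 × 5 = 12.5 (a 5-minute window = 5 minutes).
The 11th arrival falls in the interval iff at least 11 events occur there: P(S_11 ≤ t) = P(N ≥ 11) = 1 − P(N ≤ 10) ≈ 0.7029.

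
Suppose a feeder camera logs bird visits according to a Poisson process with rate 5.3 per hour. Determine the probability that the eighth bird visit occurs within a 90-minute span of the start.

Over the interval, μ = 5.3 × 1.5 = 7.95 (a 90-minute span = 1.5 hours).
The eighth arrival falls in the interval iff at least 8 events occur there: P(S_8 ≤ t) = P(N ≥ 8) = 1 − P(N ≤ 7) ≈ 0.5400.

0.5400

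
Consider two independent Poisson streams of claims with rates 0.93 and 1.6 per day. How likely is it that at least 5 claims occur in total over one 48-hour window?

0.5700

Independent Poisson processes superpose: combined rate λ = 0.93 + 1.6 = 2.53 per day.
Over the interval, μ = 2.53 × 2 = 5.06 (a 48-hour window = 2 days).
P(N ≥ 5) = 1 − P(N ≤ 4) ≈ 0.5700.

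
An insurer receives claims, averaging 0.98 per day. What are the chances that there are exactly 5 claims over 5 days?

Over the interval, μ = 0.98 × 5 = 4.9 (5 days).
P(N = 5) = e^(−μ) μ^5/5! = e^(−4.9) · 4.9^5/120 ≈ 0.1753.

0.1753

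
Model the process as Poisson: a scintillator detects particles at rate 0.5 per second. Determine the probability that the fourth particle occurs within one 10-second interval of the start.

Over the interval, μ = 0.5 × 10 = 5 (a 10-second interval = 10 seconds).
The fourth arrival falls in the interval iff at least 4 events occur there: P(S_4 ≤ t) = P(N ≥ 4) = 1 − P(N ≤ 3) ≈ 0.7350.

0.7350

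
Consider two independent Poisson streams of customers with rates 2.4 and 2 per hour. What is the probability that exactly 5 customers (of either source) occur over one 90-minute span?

0.1420

Independent Poisson processes superpose: combined rate λ = 2.4 + 2 = 4.4 per hour.
Over the interval, μ = 4.4 × 1.5 = 6.6 (a 90-minute span = 1.5 hours).
P(N = 5) = e^(−6.6) · 6.6^5/5! ≈ 0.1420.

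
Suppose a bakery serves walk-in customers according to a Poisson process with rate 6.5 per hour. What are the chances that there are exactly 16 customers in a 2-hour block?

0.0719

Over the interval, μ = 6.5 × 2 = 13 (a 2-hour block = 2 hours).
P(N = 16) = e^(−μ) μ^16/16! = e^(−13) · 13^16/20922789888000 ≈ 0.0719.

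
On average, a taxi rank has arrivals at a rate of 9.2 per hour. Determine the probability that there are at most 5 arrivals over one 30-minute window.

Over the interval, μ = 9.2 × 0.5 = 4.6 (a 30-minute window = 0.5 hours).
P(N ≤ 5) = Σ_{j=0}^{5} e^(−μ) μ^j/j! ≈ 0.6858.

0.6858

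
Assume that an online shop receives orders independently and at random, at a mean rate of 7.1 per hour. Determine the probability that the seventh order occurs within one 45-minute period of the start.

Over the interval, μ = 7.1 × 0.75 = 5.325 (a 45-minute period = 0.75 hours).
The seventh arrival falls in the interval iff at least 7 events occur there: P(S_7 ≤ t) = P(N ≥ 7) = 1 − P(N ≤ 6) ≈ 0.2867.

0.2867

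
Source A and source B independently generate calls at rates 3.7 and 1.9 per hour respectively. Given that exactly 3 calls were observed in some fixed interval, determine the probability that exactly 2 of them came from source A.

Given the total, each event is independently from source A with probability p = λ_A/(λ_A+λ_B) = 3.7/5.6 ≈ 0.6607.
So K ~ Binomial(3, 3.7/5.6): P(K = 2) = C(3,2) · (3.7/5.6)^2 · (1.9/5.6)^1 ≈ 0.4443.

0.4443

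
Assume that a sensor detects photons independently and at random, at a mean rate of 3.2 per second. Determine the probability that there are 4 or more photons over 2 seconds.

0.8811

Over the interval, μ = 3.2 × 2 = 6.4 (2 seconds).
P(N ≥ 4) = 1 − P(N ≤ 3) = 1 − Σ_{j=0}^{3} e^(−μ) μ^j/j! ≈ 0.8811.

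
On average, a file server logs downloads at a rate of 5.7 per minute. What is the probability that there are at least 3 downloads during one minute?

0.9232

With mean μ = 5.7 per minute,
P(N ≥ 3) = 1 − P(N ≤ 2) = 1 − Σ_{j=0}^{2} e^(−μ) μ^j/j! ≈ 0.9232.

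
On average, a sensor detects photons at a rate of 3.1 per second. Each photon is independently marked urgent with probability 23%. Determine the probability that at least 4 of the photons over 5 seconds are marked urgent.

0.4773

Thinning: the photons that are marked urgent themselves form a Poisson process with rate 0.23 × 3.1 = 0.713 per second.
Over the interval, μ = 0.713 × 5 = 3.565 (5 seconds).
P(N ≥ 4) = 1 − P(N ≤ 3) ≈ 0.4773.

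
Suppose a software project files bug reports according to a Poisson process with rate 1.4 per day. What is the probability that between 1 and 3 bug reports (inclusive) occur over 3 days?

0.3804

Over the interval, μ = 1.4 × 3 = 4.2 (3 days).
P(1 ≤ N ≤ 3) = Σ_{j=1}^{3} e^(−4.2) · 4.2^j/j! ≈ 0.3804.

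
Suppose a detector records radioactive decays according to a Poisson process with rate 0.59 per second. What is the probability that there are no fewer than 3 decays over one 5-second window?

0.5655

Over the interval, μ = 0.59 × 5 = 2.95 (a 5-second window = 5 seconds).
P(N ≥ 3) = 1 − P(N ≤ 2) = 1 − Σ_{j=0}^{2} e^(−μ) μ^j/j! ≈ 0.5655.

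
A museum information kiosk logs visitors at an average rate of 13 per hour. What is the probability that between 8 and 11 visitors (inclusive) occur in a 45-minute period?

0.4812

Over the interval, μ = 13 × 0.75 = 9.75 (a 45-minute period = 0.75 hours).
P(8 ≤ N ≤ 11) = Σ_{j=8}^{11} e^(−9.75) · 9.75^j/j! ≈ 0.4812.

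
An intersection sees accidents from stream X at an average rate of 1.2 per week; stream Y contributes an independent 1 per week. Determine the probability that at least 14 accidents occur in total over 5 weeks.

0.2187

Independent Poisson processes superpose: combined rate λ = 1.2 + 1 = 2.2 per week.
Over the interval, μ = 2.2 × 5 = 11 (5 weeks).
P(N ≥ 14) = 1 − P(N ≤ 13) ≈ 0.2187.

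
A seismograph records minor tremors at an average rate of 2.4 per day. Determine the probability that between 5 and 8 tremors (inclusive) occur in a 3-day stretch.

Over the interval, μ = 2.4 × 3 = 7.2 (a 3-day stretch = 3 days).
P(5 ≤ N ≤ 8) = Σ_{j=5}^{8} e^(−7.2) · 7.2^j/j! ≈ 0.5472.

0.5472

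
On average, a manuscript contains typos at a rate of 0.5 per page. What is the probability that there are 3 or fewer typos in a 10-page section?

0.2650

Over the interval, μ = 0.5 × 10 = 5 (a 10-page section = 10 pages).
P(N ≤ 3) = Σ_{j=0}^{3} e^(−μ) μ^j/j! ≈ 0.2650.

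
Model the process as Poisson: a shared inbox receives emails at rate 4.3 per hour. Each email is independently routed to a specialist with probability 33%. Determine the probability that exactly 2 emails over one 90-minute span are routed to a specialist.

Thinning: the emails that are routed to a specialist themselves form a Poisson process with rate 0.33 × 4.3 = 1.419 per hour.
Over the interval, μ = 1.419 × 1.5 = 2.1285 (a 90-minute span = 1.5 hours).
P(N = 2) = e^(−2.1285) · 2.1285^2/2! ≈ 0.2696.

0.2696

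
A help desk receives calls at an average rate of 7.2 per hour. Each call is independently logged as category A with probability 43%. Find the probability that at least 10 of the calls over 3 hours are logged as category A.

0.4505

Thinning: the calls that are logged as category A themselves form a Poisson process with rate 0.43 × 7.2 = 3.096 per hour.
Over the interval, μ = 3.096 × 3 = 9.288 (3 hours).
P(N ≥ 10) = 1 − P(N ≤ 9) ≈ 0.4505.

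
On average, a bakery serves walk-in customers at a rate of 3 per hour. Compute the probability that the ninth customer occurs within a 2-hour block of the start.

0.1528

Over the interval, μ = 3 × 2 = 6 (a 2-hour block = 2 hours).
The ninth arrival falls in the interval iff at least 9 events occur there: P(S_9 ≤ t) = P(N ≥ 9) = 1 − P(N ≤ 8) ≈ 0.1528.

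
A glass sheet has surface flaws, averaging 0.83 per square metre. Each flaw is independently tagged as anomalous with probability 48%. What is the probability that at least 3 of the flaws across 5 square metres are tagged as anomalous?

Thinning: the flaws that are tagged as anomalous themselves form a Poisson process with rate 0.48 × 0.83 = 0.3984 per square metre.
Over the interval, μ = 0.3984 × 5 = 1.992 (5 square metres).
P(N ≥ 3) = 1 − P(N ≤ 2) ≈ 0.3212.

0.3212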